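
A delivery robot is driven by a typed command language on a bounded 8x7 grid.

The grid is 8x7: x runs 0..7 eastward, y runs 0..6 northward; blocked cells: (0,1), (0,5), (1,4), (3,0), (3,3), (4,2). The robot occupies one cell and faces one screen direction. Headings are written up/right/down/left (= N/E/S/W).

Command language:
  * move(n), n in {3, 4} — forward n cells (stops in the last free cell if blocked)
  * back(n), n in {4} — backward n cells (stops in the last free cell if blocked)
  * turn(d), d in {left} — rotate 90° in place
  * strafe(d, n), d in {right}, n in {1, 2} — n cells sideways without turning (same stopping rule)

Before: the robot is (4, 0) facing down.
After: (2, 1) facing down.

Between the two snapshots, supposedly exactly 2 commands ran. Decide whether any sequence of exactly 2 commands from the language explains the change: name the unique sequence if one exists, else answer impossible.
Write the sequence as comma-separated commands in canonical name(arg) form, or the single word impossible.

key: running strafe(right, 2) before back(4) would end elsewhere — order is forced
start: (4, 0) facing down
step 1 (back(4)): (4, 1) facing down
step 2 (strafe(right, 2)): (2, 1) facing down
no other 2-command option fits: unique.

back(4), strafe(right, 2)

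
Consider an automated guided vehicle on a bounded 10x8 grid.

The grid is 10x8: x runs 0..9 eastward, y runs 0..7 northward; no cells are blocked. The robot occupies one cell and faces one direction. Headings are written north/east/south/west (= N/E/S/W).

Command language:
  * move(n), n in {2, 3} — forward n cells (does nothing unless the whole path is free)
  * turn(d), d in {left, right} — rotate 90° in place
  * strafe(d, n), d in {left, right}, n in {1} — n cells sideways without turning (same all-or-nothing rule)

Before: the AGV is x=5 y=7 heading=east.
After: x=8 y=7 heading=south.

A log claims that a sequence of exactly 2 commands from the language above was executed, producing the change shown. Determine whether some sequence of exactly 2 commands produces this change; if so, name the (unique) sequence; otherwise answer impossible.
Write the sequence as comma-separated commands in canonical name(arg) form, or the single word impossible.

key: running turn(right) before move(3) would end elsewhere — order is forced
start: x=5 y=7 heading=east
[1] after move(3): x=8 y=7 heading=east
[2] after turn(right): x=8 y=7 heading=south
no other 2-command option fits: unique.

move(3), turn(right)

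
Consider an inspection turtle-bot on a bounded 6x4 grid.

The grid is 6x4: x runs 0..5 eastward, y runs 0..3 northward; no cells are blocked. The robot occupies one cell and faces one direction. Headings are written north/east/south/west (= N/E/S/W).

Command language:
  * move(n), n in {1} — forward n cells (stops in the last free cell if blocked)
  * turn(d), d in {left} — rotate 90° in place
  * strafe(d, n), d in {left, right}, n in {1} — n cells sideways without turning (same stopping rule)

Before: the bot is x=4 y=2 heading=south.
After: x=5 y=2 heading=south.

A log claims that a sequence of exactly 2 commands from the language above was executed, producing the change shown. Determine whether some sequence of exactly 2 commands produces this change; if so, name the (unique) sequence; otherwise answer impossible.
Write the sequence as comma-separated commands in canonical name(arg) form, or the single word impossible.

key: still facing S at the end — nothing in the sequence rotates
start: x=4 y=2 heading=south
1. strafe(left, 1) → x=5 y=2 heading=south
2. strafe(left, 1) → x=5 y=2 heading=south
uniquely the one of 16 2-step routes that fits.

strafe(left, 1), strafe(left, 1)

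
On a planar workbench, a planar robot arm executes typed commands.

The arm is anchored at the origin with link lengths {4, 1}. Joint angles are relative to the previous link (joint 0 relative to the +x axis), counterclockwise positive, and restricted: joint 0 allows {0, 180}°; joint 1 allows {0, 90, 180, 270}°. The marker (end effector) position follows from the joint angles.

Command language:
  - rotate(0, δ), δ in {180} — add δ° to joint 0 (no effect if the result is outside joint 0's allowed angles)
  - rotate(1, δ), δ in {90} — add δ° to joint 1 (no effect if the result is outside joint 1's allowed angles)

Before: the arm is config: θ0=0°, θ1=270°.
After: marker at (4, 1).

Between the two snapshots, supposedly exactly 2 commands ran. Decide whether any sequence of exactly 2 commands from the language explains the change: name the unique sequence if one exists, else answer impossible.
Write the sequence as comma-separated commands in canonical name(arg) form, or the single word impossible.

rotate(1, 90), rotate(1, 90)

begin: config: θ0=0°, θ1=270°
[1] after rotate(1, 90): config: θ0=0°, θ1=0°
[2] after rotate(1, 90): config: θ0=0°, θ1=90°
no other 2-command option fits: unique.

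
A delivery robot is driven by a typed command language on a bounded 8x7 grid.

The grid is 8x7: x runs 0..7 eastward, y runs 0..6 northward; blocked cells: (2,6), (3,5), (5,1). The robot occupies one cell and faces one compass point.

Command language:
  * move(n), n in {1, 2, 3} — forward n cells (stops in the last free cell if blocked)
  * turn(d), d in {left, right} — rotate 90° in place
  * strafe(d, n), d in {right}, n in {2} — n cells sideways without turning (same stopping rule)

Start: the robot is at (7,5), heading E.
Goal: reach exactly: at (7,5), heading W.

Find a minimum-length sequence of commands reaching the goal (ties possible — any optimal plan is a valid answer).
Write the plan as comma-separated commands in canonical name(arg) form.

turn(left), turn(left)

start: at (7,5), heading E
t=1 turn(left) ⇒ at (7,5), heading N
t=2 turn(left) ⇒ at (7,5), heading W
nothing shorter than 2 reaches the goal.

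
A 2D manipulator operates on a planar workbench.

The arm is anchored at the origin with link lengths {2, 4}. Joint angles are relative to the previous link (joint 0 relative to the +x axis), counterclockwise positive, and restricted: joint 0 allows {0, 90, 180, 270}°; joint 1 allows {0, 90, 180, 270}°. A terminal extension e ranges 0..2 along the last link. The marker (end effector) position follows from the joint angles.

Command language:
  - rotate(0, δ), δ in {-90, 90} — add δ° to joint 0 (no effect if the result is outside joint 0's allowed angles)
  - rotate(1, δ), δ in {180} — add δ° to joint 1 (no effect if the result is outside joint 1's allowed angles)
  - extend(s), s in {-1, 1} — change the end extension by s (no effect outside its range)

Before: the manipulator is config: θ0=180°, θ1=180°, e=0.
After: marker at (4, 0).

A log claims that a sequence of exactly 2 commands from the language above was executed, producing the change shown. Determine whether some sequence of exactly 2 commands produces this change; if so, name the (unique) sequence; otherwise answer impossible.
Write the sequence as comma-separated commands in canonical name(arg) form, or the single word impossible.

initial: config: θ0=180°, θ1=180°, e=0
[1] after extend(1): config: θ0=180°, θ1=180°, e=1
[2] after extend(1): config: θ0=180°, θ1=180°, e=2
uniquely the one of 25 2-step routes that fits.

extend(1), extend(1)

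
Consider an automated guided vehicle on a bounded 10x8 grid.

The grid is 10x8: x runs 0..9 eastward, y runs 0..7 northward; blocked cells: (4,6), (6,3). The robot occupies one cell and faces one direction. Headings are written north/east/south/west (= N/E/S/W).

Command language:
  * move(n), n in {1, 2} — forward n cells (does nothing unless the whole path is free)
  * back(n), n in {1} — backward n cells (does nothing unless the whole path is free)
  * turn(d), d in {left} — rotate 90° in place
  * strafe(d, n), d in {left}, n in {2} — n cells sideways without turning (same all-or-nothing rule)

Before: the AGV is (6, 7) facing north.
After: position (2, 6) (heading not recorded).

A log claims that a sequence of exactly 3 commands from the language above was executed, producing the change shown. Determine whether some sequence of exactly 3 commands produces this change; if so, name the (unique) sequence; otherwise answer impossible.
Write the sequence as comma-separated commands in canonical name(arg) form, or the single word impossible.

strafe(left, 2), strafe(left, 2), back(1)

key: order matters: swapping strafe(left, 2) and back(1) lands elsewhere
begin: (6, 7) facing north
t=1 strafe(left, 2) ⇒ (4, 7) facing north
t=2 strafe(left, 2) ⇒ (2, 7) facing north
t=3 back(1) ⇒ (2, 6) facing north
all 125 alternatives checked — unique.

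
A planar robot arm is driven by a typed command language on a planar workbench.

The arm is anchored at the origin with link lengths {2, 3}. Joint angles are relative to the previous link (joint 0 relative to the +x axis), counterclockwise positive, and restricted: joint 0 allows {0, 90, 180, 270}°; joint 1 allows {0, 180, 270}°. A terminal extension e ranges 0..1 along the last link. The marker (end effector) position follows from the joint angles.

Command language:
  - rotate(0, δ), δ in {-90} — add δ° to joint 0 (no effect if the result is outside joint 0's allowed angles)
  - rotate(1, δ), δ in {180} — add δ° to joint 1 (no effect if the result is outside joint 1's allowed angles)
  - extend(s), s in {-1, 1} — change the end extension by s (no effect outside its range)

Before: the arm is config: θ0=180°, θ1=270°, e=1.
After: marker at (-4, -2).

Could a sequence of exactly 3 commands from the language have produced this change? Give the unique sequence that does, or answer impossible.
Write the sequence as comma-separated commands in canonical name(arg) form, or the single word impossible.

begin: config: θ0=180°, θ1=270°, e=1
t=1 rotate(0, -90) ⇒ config: θ0=90°, θ1=270°, e=1
t=2 rotate(0, -90) ⇒ config: θ0=0°, θ1=270°, e=1
t=3 rotate(0, -90) ⇒ config: θ0=270°, θ1=270°, e=1
no rival 3-sequence matches.

rotate(0, -90), rotate(0, -90), rotate(0, -90)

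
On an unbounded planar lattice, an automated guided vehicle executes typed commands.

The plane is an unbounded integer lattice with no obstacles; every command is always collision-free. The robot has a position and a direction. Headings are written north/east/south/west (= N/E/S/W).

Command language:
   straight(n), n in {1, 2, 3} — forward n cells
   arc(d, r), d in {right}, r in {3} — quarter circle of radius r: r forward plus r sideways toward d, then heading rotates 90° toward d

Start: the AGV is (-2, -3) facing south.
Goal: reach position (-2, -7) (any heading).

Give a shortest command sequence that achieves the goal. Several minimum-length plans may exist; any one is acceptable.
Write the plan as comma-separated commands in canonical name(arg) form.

straight(1), straight(3)

t0: (-2, -3) facing south
[1] after straight(1): (-2, -4) facing south
[2] after straight(3): (-2, -7) facing south
shorter routes all fall short; 2 is best.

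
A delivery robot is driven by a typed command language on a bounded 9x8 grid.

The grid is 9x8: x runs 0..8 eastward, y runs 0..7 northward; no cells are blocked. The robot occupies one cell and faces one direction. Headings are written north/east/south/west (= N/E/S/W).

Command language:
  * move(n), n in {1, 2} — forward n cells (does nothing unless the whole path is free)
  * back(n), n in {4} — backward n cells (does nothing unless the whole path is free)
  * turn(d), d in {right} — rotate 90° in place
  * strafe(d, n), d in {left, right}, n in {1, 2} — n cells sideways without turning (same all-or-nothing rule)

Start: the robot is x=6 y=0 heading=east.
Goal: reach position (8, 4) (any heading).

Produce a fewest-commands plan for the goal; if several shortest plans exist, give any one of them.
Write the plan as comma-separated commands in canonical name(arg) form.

turn(right), back(4), strafe(left, 2)

initial: x=6 y=0 heading=east
1. turn(right) → x=6 y=0 heading=south
2. back(4) → x=6 y=4 heading=south
3. strafe(left, 2) → x=8 y=4 heading=south
no 2-step plan works, so 3 is optimal.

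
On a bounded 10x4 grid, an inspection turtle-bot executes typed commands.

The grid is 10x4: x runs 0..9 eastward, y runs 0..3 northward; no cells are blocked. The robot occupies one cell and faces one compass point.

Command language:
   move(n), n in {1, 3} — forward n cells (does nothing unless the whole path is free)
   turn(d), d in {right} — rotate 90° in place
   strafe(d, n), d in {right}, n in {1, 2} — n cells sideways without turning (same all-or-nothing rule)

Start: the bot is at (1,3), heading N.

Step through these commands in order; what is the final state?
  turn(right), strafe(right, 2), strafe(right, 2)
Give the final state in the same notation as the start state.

at (1,1), heading E

initial: at (1,3), heading N
t=1 turn(right) ⇒ at (1,3), heading E
t=2 strafe(right, 2) ⇒ at (1,1), heading E
t=3 strafe(right, 2) ⇒ at (1,1), heading E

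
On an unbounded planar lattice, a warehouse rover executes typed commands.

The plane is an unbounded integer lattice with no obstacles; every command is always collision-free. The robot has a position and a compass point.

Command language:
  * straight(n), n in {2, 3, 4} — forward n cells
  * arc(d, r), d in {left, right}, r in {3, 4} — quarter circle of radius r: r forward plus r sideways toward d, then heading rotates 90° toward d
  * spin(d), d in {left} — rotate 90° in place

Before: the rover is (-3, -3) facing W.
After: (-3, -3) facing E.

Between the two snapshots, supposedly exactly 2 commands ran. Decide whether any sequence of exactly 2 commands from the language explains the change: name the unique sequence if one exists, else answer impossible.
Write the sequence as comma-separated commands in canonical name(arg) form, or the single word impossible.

key: (-3,-3) unmoved — no command in the sequence translates
initial: (-3, -3) facing W
t=1 spin(left) ⇒ (-3, -3) facing S
t=2 spin(left) ⇒ (-3, -3) facing E
no rival 2-sequence matches.

spin(left), spin(left)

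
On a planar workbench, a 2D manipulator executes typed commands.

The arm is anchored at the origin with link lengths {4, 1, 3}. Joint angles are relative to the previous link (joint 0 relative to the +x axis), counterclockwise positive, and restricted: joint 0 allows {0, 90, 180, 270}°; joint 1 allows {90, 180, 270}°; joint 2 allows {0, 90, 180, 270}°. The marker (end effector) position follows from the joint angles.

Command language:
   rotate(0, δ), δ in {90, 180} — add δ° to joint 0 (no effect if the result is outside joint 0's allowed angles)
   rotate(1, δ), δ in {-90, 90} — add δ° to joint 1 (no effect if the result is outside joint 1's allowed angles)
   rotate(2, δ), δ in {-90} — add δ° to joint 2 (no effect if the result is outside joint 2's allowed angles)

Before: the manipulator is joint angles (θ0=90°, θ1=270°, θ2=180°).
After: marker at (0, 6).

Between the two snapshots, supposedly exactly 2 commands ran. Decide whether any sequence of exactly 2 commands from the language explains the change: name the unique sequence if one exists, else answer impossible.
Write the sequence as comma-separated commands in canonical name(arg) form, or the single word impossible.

rotate(1, 90), rotate(1, -90)

key: order matters: swapping rotate(1, 90) and rotate(1, -90) lands elsewhere
t0: joint angles (θ0=90°, θ1=270°, θ2=180°)
t=1 rotate(1, 90) ⇒ joint angles (θ0=90°, θ1=270°, θ2=180°)
t=2 rotate(1, -90) ⇒ joint angles (θ0=90°, θ1=180°, θ2=180°)
uniquely the one of 25 2-step routes that fits.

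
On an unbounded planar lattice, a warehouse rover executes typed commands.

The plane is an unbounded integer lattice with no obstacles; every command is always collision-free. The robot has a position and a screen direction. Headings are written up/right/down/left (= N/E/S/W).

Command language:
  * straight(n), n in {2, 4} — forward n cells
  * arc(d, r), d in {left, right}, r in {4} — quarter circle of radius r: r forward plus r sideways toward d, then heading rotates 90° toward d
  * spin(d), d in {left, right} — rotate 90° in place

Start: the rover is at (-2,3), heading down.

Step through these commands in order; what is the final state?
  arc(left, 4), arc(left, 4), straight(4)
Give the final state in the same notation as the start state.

at (6,7), heading up

from: at (-2,3), heading down
1. arc(left, 4) → at (2,-1), heading right
2. arc(left, 4) → at (6,3), heading up
3. straight(4) → at (6,7), heading up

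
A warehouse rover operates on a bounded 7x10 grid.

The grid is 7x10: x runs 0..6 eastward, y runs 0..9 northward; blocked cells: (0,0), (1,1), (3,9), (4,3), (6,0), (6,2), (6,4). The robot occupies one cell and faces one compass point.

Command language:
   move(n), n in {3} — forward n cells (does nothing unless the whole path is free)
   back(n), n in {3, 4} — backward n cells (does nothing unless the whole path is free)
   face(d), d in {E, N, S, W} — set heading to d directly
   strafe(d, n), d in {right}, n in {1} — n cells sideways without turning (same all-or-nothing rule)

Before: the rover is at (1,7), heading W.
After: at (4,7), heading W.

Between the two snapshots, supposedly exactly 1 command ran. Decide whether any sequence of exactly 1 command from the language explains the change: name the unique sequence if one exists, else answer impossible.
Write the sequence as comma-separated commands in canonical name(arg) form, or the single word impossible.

back(3)

key: heading stays W — the single command does not turn
start: at (1,7), heading W
step 1 (back(3)): at (4,7), heading W
all 8 alternatives checked — unique.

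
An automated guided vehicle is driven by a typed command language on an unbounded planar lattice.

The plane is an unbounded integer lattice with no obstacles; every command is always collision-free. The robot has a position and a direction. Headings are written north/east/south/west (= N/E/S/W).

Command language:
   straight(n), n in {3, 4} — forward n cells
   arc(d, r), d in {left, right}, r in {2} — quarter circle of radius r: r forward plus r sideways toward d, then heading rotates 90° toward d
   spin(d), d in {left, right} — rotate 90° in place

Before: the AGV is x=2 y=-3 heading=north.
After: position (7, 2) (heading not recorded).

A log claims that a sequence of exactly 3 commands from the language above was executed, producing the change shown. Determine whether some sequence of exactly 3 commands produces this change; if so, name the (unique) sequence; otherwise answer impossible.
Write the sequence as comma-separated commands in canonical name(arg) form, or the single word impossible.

from: x=2 y=-3 heading=north
[1] after straight(3): x=2 y=0 heading=north
[2] after arc(right, 2): x=4 y=2 heading=east
[3] after straight(3): x=7 y=2 heading=east
no other 3-command option fits: unique.

straight(3), arc(right, 2), straight(3)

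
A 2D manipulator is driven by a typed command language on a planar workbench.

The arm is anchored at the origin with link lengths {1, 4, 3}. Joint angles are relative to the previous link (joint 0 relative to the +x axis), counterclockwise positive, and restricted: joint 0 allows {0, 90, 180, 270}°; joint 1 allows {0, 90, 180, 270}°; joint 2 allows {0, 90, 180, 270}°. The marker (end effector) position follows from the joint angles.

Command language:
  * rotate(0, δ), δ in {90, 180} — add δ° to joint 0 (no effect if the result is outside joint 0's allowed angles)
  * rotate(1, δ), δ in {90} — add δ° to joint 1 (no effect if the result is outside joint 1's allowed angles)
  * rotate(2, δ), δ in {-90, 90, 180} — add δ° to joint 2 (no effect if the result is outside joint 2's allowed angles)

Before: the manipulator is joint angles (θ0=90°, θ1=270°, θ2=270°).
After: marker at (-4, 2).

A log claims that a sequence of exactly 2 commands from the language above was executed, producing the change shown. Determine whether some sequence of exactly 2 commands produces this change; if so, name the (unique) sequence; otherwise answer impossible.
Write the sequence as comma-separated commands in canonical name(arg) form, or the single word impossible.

rotate(0, 90), rotate(0, 90)

from: joint angles (θ0=90°, θ1=270°, θ2=270°)
[1] after rotate(0, 90): joint angles (θ0=180°, θ1=270°, θ2=270°)
[2] after rotate(0, 90): joint angles (θ0=270°, θ1=270°, θ2=270°)
all 36 alternatives checked — unique.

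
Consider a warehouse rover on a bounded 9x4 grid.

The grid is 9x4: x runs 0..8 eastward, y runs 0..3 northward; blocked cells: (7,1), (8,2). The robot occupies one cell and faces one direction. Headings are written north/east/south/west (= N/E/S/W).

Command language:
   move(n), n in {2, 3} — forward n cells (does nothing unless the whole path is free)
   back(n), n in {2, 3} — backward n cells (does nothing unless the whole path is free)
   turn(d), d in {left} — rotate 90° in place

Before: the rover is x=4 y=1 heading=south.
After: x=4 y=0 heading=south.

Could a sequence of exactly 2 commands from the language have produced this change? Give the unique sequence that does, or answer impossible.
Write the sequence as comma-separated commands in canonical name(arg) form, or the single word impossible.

key: heading stays S — no command in the sequence turns
start: x=4 y=1 heading=south
1. back(2) → x=4 y=3 heading=south
2. move(3) → x=4 y=0 heading=south
no other 2-command option fits: unique.

back(2), move(3)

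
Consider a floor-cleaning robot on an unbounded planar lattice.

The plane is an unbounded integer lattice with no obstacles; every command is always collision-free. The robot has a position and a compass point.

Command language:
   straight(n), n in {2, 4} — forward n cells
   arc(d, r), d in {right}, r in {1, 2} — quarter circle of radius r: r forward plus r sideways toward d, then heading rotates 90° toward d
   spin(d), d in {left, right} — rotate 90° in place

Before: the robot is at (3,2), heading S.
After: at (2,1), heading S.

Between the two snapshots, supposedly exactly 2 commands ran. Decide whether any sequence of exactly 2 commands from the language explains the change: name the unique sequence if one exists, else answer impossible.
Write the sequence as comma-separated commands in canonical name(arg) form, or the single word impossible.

arc(right, 1), spin(left)

key: order matters: swapping arc(right, 1) and spin(left) lands elsewhere
initial: at (3,2), heading S
1. arc(right, 1) → at (2,1), heading W
2. spin(left) → at (2,1), heading S
no rival 2-sequence matches.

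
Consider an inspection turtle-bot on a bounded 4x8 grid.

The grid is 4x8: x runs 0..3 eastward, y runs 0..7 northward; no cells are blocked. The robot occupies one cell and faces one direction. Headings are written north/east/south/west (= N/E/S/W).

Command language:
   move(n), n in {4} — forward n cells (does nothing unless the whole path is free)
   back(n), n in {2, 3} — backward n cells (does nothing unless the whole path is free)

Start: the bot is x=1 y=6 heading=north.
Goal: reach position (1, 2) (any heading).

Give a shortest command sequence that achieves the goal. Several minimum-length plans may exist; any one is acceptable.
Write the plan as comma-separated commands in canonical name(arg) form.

back(2), back(2)

initial: x=1 y=6 heading=north
t=1 back(2) ⇒ x=1 y=4 heading=north
t=2 back(2) ⇒ x=1 y=2 heading=north
nothing shorter than 2 reaches the goal.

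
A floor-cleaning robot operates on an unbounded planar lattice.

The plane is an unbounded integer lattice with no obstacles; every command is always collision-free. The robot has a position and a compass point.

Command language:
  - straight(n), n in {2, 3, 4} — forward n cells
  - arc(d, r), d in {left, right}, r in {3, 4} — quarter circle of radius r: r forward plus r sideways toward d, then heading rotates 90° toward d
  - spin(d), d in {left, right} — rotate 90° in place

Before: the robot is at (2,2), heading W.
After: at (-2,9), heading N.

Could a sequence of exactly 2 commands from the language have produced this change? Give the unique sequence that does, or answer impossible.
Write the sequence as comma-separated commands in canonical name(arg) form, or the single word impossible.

key: running straight(3) before arc(right, 4) would end elsewhere — order is forced
t0: at (2,2), heading W
1. arc(right, 4) → at (-2,6), heading N
2. straight(3) → at (-2,9), heading N
no rival 2-sequence matches.

arc(right, 4), straight(3)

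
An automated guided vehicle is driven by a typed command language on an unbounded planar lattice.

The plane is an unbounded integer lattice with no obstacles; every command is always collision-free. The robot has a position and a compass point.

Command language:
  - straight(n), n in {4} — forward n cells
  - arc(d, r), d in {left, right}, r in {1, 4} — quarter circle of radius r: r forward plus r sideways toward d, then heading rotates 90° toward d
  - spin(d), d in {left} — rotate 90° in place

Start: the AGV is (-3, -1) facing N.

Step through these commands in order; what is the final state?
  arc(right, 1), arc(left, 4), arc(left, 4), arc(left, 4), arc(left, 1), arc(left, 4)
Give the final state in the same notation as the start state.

(-1, 7) facing N

begin: (-3, -1) facing N
1. arc(right, 1) → (-2, 0) facing E
2. arc(left, 4) → (2, 4) facing N
3. arc(left, 4) → (-2, 8) facing W
4. arc(left, 4) → (-6, 4) facing S
5. arc(left, 1) → (-5, 3) facing E
6. arc(left, 4) → (-1, 7) facing N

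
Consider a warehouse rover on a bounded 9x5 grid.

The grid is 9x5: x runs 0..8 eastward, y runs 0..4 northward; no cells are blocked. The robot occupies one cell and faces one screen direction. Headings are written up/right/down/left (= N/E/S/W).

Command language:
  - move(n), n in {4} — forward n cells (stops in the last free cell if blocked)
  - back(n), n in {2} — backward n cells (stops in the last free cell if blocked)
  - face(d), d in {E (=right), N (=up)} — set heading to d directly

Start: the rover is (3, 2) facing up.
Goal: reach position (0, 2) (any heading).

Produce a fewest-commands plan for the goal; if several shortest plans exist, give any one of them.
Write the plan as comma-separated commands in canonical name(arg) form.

face(E), back(2), back(2)

initial: (3, 2) facing up
[1] after face(E): (3, 2) facing right
[2] after back(2): (1, 2) facing right
[3] after back(2): (0, 2) facing right
minimal: 3 command(s), checked below 3.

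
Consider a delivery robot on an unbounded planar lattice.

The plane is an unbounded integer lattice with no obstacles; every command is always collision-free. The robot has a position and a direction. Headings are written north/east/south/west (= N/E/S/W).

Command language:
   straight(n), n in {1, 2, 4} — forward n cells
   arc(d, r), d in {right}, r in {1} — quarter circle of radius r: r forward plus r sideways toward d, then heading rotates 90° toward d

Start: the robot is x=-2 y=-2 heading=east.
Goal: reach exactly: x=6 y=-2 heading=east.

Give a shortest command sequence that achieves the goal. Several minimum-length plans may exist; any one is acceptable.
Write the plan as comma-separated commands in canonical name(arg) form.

straight(4), straight(4)

initial: x=-2 y=-2 heading=east
[1] after straight(4): x=2 y=-2 heading=east
[2] after straight(4): x=6 y=-2 heading=east
no 1-step plan works, so 2 is optimal.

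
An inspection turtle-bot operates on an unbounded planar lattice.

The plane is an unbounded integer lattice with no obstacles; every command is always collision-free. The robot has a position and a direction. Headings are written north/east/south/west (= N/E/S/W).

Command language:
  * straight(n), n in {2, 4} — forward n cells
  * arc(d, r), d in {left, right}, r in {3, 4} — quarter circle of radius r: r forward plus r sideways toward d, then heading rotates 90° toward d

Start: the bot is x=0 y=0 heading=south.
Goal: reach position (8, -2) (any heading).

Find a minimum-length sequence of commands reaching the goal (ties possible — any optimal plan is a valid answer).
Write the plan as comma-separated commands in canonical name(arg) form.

straight(2), arc(left, 4), arc(left, 4)

initial: x=0 y=0 heading=south
t=1 straight(2) ⇒ x=0 y=-2 heading=south
t=2 arc(left, 4) ⇒ x=4 y=-6 heading=east
t=3 arc(left, 4) ⇒ x=8 y=-2 heading=north
no 2-step plan works, so 3 is optimal.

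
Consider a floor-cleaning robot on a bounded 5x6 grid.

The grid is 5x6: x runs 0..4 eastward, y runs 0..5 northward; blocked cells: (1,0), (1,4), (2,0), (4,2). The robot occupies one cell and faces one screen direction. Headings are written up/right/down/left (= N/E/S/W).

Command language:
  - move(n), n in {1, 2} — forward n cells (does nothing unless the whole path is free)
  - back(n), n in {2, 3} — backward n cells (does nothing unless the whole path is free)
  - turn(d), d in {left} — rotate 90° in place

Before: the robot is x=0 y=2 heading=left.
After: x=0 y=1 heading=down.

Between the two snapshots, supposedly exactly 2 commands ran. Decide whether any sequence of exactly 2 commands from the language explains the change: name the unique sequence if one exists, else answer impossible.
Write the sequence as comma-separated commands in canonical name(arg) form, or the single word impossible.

key: running move(1) before turn(left) would end elsewhere — order is forced
from: x=0 y=2 heading=left
step 1 (turn(left)): x=0 y=2 heading=down
step 2 (move(1)): x=0 y=1 heading=down
uniquely the one of 25 2-step routes that fits.

turn(left), move(1)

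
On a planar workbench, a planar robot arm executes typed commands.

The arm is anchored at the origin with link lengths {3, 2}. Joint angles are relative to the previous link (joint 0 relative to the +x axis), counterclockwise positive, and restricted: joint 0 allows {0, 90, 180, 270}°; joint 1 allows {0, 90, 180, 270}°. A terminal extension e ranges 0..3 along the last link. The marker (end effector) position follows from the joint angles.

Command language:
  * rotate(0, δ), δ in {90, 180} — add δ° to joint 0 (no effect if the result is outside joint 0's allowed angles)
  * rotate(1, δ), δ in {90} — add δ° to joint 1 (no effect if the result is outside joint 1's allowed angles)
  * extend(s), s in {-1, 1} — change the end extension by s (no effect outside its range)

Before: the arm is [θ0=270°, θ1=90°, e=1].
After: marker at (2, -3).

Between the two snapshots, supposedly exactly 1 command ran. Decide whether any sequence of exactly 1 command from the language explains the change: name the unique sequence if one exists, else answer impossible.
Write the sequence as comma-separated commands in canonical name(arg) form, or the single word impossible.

t0: [θ0=270°, θ1=90°, e=1]
1. extend(-1) → [θ0=270°, θ1=90°, e=0]
no rival 1-sequence matches.

extend(-1)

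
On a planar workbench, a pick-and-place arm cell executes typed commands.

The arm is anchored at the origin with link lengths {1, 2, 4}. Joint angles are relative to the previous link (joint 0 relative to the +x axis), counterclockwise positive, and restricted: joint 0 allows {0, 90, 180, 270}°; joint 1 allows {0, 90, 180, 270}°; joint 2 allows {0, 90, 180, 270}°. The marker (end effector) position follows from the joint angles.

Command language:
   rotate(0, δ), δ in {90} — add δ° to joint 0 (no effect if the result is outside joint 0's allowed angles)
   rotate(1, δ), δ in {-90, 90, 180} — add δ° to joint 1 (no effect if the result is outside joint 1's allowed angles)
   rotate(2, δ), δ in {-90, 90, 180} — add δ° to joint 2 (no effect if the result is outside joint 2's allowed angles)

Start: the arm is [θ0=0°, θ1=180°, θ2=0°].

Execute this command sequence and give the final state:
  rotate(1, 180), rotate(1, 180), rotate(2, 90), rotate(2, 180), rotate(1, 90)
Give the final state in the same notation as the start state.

t0: [θ0=0°, θ1=180°, θ2=0°]
t=1 rotate(1, 180) ⇒ [θ0=0°, θ1=0°, θ2=0°]
t=2 rotate(1, 180) ⇒ [θ0=0°, θ1=180°, θ2=0°]
t=3 rotate(2, 90) ⇒ [θ0=0°, θ1=180°, θ2=90°]
t=4 rotate(2, 180) ⇒ [θ0=0°, θ1=180°, θ2=270°]
t=5 rotate(1, 90) ⇒ [θ0=0°, θ1=270°, θ2=270°]

[θ0=0°, θ1=270°, θ2=270°]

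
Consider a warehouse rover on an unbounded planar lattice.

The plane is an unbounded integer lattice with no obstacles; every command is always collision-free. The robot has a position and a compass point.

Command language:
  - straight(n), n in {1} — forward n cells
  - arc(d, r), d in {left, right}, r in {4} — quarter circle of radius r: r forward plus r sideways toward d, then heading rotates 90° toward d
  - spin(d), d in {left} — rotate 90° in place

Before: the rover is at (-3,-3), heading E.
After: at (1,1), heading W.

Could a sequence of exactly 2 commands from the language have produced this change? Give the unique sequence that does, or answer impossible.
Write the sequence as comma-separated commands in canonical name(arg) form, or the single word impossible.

key: running spin(left) before arc(left, 4) would end elsewhere — order is forced
begin: at (-3,-3), heading E
step 1 (arc(left, 4)): at (1,1), heading N
step 2 (spin(left)): at (1,1), heading W
uniquely the one of 16 2-step routes that fits.

arc(left, 4), spin(left)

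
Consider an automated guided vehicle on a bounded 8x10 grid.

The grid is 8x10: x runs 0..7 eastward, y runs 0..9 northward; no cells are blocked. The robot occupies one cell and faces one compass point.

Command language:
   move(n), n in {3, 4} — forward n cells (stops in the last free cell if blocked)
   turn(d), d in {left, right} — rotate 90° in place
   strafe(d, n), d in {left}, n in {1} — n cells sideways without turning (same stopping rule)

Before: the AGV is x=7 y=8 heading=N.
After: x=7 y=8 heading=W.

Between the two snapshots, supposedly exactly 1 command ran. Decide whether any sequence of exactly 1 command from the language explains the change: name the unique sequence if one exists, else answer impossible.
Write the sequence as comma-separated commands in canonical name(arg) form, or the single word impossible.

key: parked at (7,8) the whole time — nothing moves the robot
initial: x=7 y=8 heading=N
t=1 turn(left) ⇒ x=7 y=8 heading=W
all 5 alternatives checked — unique.

turn(left)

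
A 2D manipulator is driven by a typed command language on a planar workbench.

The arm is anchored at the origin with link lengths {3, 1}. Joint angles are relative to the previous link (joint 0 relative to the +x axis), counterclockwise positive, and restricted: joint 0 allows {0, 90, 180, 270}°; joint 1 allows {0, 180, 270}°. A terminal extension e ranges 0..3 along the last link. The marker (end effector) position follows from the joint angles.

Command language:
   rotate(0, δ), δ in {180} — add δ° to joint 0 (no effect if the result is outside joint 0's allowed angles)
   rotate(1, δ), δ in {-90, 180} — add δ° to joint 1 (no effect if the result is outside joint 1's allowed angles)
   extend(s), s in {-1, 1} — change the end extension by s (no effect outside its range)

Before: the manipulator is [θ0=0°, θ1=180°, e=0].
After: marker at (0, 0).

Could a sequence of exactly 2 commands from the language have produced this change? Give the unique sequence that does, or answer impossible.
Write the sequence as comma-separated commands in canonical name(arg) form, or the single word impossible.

extend(1), extend(1)

start: [θ0=0°, θ1=180°, e=0]
1. extend(1) → [θ0=0°, θ1=180°, e=1]
2. extend(1) → [θ0=0°, θ1=180°, e=2]
uniquely the one of 25 2-step routes that fits.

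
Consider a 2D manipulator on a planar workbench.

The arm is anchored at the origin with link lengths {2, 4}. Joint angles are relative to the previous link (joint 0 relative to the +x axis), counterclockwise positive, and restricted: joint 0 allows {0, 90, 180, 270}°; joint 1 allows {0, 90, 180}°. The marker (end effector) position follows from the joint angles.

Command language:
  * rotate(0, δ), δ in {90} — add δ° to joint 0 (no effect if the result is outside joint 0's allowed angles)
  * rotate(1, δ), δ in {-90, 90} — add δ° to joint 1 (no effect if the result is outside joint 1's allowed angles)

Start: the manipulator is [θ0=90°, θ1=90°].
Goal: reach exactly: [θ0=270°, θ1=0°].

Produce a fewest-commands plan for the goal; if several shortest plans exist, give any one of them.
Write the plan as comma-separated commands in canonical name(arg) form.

initial: [θ0=90°, θ1=90°]
t=1 rotate(0, 90) ⇒ [θ0=180°, θ1=90°]
t=2 rotate(0, 90) ⇒ [θ0=270°, θ1=90°]
t=3 rotate(1, -90) ⇒ [θ0=270°, θ1=0°]
shorter routes all fall short; 3 is best.

rotate(0, 90), rotate(0, 90), rotate(1, -90)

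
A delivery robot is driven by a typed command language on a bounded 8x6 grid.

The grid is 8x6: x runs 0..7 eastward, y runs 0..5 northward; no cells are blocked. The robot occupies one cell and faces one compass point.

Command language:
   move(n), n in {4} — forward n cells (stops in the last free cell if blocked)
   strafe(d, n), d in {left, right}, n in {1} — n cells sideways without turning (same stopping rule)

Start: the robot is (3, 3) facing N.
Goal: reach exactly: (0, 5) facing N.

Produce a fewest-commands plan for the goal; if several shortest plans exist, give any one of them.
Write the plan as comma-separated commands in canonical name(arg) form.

from: (3, 3) facing N
t=1 strafe(left, 1) ⇒ (2, 3) facing N
t=2 strafe(left, 1) ⇒ (1, 3) facing N
t=3 strafe(left, 1) ⇒ (0, 3) facing N
t=4 move(4) ⇒ (0, 5) facing N
minimal: 4 command(s), checked below 4.

strafe(left, 1), strafe(left, 1), strafe(left, 1), move(4)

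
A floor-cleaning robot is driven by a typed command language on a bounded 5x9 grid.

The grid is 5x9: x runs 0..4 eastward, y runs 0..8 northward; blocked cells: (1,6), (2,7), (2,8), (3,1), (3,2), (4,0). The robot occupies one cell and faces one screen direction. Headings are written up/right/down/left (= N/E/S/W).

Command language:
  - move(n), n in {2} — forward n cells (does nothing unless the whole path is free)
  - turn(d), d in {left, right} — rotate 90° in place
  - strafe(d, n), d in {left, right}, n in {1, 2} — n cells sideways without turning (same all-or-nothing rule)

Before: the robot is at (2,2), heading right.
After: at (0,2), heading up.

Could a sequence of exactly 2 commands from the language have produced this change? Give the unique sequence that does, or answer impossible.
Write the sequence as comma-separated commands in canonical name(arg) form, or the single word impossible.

key: running strafe(left, 2) before turn(left) would end elsewhere — order is forced
begin: at (2,2), heading right
step 1 (turn(left)): at (2,2), heading up
step 2 (strafe(left, 2)): at (0,2), heading up
uniquely the one of 49 2-step routes that fits.

turn(left), strafe(left, 2)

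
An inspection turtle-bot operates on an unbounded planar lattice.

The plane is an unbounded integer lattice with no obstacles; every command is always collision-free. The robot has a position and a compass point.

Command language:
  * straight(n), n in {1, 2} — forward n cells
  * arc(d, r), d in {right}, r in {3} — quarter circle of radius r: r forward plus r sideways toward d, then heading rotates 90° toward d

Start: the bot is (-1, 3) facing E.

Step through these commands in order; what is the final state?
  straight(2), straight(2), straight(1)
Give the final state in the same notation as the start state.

(4, 3) facing E

begin: (-1, 3) facing E
t=1 straight(2) ⇒ (1, 3) facing E
t=2 straight(2) ⇒ (3, 3) facing E
t=3 straight(1) ⇒ (4, 3) facing E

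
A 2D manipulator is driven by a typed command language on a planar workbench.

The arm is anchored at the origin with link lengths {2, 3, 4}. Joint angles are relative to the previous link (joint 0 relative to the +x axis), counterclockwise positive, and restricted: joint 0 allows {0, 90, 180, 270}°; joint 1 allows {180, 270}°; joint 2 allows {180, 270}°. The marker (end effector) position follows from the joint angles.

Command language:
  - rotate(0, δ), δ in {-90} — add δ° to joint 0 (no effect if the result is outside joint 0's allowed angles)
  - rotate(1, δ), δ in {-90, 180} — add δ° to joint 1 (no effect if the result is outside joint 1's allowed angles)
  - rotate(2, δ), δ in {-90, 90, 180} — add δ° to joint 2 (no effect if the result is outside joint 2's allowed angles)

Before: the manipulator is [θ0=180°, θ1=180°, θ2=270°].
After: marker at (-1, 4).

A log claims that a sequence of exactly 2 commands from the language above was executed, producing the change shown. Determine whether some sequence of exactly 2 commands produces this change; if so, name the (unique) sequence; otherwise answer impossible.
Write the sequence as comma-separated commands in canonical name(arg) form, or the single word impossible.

rotate(0, -90), rotate(0, -90)

initial: [θ0=180°, θ1=180°, θ2=270°]
[1] after rotate(0, -90): [θ0=90°, θ1=180°, θ2=270°]
[2] after rotate(0, -90): [θ0=0°, θ1=180°, θ2=270°]
no rival 2-sequence matches.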